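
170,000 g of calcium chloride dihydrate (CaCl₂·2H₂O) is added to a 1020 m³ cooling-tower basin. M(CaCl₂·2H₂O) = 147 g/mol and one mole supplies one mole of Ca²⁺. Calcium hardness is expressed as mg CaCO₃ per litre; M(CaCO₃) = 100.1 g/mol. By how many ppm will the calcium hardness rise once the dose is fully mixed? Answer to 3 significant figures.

113 ppm

Volume: 1020 m³ = 1,020,000 L.
Moles of Ca²⁺: 170,000 g ÷ 147 g/mol = 1156 mol.
As CaCO₃: 1156 mol × 100.1 g/mol = 115,800 g.
Rise: 115,800 g / 1,020,000 L × 1000 = 113.5 mg/L.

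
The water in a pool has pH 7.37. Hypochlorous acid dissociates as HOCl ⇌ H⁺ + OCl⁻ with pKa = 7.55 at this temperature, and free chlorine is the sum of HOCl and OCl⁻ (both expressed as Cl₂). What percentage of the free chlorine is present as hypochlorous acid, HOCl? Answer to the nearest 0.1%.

60.2%

[OCl⁻]/[HOCl] = 10^(pH − pKa) = 10^(7.37 − 7.55) = 10^-0.18 = 0.6607.
Fraction as HOCl = 1 / (1 + 0.6607) = 0.6022.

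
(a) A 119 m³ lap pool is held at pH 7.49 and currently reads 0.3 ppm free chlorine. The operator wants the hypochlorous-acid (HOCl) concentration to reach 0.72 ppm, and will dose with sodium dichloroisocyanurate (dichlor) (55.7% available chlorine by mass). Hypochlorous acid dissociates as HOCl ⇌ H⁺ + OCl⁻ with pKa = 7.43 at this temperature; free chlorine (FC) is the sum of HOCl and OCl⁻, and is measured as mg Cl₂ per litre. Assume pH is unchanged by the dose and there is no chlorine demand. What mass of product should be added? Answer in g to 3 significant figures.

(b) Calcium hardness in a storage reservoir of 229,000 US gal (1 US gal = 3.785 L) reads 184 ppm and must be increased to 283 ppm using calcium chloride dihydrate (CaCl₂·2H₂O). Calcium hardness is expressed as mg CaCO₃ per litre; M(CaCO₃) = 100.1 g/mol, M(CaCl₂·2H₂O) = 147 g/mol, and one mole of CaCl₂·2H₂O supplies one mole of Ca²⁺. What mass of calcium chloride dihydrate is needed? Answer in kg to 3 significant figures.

(a) Volume: 119 m³ = 119,000 L.
(a) [OCl⁻]/[HOCl] = 10^(pH − pKa) = 10^(7.49 − 7.43) = 1.148; fraction as HOCl = 1/(1 + 1.148) = 0.4655.
(a) Free chlorine required for 0.72 ppm HOCl: 0.72 / 0.4655 = 1.547 ppm.
(a) FC to add: 1.547 − 0.3 = 1.247 mg/L as Cl₂.
(a) Cl₂ equivalent: 1.247 mg/L × 119,000 L = 148.4 g.
(a) Product at 55.7% available Cl: 148.4 / 0.557 = 266.3 g.

(b) Volume: 229,000 US gal × 3.785 L/gal = 866,765 L.
(b) Hardness to add: (283 − 184) = 99 mg/L as CaCO₃ × 866,765 L = 85,810 g as CaCO₃.
(b) Moles of Ca²⁺ (1 mol Ca²⁺ ≡ 1 mol CaCO₃): 85,810 / 100.1 g/mol = 857.2 mol.
(b) Mass of CaCl₂·2H₂O: 857.2 × 147 = 126,000 g.

(a) 266 g; (b) 126 kg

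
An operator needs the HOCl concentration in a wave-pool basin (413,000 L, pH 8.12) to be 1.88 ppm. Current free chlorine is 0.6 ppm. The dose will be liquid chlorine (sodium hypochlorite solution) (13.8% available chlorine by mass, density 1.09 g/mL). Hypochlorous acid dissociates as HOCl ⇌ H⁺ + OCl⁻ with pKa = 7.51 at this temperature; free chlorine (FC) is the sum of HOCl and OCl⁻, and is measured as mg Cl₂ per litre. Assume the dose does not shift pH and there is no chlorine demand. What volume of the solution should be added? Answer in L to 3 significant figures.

24.5 L

[OCl⁻]/[HOCl] = 10^(pH − pKa) = 10^(8.12 − 7.51) = 4.074; fraction as HOCl = 1/(1 + 4.074) = 0.1971.
Free chlorine required for 1.88 ppm HOCl: 1.88 / 0.1971 = 9.539 ppm.
FC to add: 9.539 − 0.6 = 8.939 mg/L as Cl₂.
Cl₂ equivalent: 8.939 mg/L × 413,000 L = 3692 g.
Product at 13.8% available Cl: 3692 / 0.138 = 26,750 g.
Volume: 26,750 g ÷ 1.09 g/mL = 24,540 mL.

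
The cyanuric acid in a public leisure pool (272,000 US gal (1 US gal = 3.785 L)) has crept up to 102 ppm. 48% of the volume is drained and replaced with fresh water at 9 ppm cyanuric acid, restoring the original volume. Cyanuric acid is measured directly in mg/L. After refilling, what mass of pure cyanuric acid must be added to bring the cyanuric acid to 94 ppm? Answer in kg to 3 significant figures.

Volume: 272,000 US gal × 3.785 L/gal = 1,029,520 L.
After draining 48% and refilling: 102 × 0.52 + 9 × 0.48 = 57.36 ppm.
Deficit to target: 94 − 57.36 = 36.64 mg/L.
Mass: 36.64 mg/L × 1,029,520 L = 37,720 g cyanuric acid.

37.7 kg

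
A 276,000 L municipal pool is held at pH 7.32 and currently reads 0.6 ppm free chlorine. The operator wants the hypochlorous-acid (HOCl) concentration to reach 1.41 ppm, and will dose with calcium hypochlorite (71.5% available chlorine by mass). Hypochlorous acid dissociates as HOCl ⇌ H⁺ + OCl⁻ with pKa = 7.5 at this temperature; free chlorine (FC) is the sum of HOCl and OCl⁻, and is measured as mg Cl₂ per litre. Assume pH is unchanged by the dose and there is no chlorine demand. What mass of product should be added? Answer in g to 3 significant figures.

672 g

[OCl⁻]/[HOCl] = 10^(pH − pKa) = 10^(7.32 − 7.5) = 0.6607; fraction as HOCl = 1/(1 + 0.6607) = 0.6022.
Free chlorine required for 1.41 ppm HOCl: 1.41 / 0.6022 = 2.342 ppm.
FC to add: 2.342 − 0.6 = 1.742 mg/L as Cl₂.
Cl₂ equivalent: 1.742 mg/L × 276,000 L = 480.7 g.
Product at 71.5% available Cl: 480.7 / 0.715 = 672.3 g.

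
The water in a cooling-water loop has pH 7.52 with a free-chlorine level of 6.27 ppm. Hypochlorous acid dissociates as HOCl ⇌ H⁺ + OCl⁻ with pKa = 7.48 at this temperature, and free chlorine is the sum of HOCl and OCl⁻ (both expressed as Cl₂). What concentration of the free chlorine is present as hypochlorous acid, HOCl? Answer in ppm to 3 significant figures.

2.99 ppm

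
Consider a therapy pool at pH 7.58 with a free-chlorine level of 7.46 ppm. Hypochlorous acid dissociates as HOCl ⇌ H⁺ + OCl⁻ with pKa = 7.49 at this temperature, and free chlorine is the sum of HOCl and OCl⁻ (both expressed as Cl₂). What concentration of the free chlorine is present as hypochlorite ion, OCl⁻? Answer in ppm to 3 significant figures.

[OCl⁻]/[HOCl] = 10^(pH − pKa) = 10^(7.58 − 7.49) = 10^0.09 = 1.23.
Fraction as HOCl = 1 / (1 + 1.23) = 0.4484.
OCl⁻ = (1 − 0.4484) × 7.46 ppm = 4.115 ppm.

4.12 ppm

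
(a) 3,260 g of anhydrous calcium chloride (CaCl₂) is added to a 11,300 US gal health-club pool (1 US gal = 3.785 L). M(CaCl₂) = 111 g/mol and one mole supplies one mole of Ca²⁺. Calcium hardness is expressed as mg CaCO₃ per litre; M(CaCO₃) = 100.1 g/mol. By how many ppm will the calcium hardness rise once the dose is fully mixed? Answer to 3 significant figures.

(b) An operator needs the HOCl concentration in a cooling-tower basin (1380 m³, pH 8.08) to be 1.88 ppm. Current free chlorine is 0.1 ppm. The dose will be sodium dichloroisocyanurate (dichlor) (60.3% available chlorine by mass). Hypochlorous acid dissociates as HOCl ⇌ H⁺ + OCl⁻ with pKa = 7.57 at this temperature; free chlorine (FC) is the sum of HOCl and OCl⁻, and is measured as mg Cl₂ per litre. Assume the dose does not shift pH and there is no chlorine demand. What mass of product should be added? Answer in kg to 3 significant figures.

(a) 68.7 ppm; (b) 18.0 kg

(a) Volume: 11,300 US gal × 3.785 L/gal = 42,770 L.
(a) Moles of Ca²⁺: 3,260 g ÷ 111 g/mol = 29.37 mol.
(a) As CaCO₃: 29.37 mol × 100.1 g/mol = 2940 g.
(a) Rise: 2940 g / 42,770 L × 1000 = 68.74 mg/L.

(b) Volume: 1380 m³ = 1,380,000 L.
(b) [OCl⁻]/[HOCl] = 10^(pH − pKa) = 10^(8.08 − 7.57) = 3.236; fraction as HOCl = 1/(1 + 3.236) = 0.2361.
(b) Free chlorine required for 1.88 ppm HOCl: 1.88 / 0.2361 = 7.964 ppm.
(b) FC to add: 7.964 − 0.1 = 7.864 mg/L as Cl₂.
(b) Cl₂ equivalent: 7.864 mg/L × 1,380,000 L = 10,850 g.
(b) Product at 60.3% available Cl: 10,850 / 0.603 = 18,000 g.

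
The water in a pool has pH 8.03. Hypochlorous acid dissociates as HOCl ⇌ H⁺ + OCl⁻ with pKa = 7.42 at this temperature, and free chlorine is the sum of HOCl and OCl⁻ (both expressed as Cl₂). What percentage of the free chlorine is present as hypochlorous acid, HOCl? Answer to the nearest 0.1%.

19.7%

[OCl⁻]/[HOCl] = 10^(pH − pKa) = 10^(8.03 − 7.42) = 10^0.61 = 4.074.
Fraction as HOCl = 1 / (1 + 4.074) = 0.1971.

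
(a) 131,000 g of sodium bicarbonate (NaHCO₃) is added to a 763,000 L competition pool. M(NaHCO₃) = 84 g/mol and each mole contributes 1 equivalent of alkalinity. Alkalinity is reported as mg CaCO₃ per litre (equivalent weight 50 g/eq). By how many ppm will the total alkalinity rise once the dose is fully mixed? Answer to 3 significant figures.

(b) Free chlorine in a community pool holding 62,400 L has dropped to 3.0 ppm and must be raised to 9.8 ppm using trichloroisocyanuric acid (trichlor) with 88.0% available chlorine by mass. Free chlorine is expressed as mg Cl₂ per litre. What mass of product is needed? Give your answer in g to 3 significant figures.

(a) Moles of NaHCO₃: 131,000 g ÷ 84 g/mol = 1560 mol → 1560 eq of alkalinity.
(a) As CaCO₃: 1560 eq × 50 g/eq = 77,980 g.
(a) Rise: 77,980 g / 763,000 L × 1000 = 102.2 mg/L.

(b) Chlorine deficit: 9.8 − 3.0 = 6.8 ppm = 6.8 mg/L as Cl₂.
(b) Cl₂ equivalent needed: 6.8 mg/L × 62,400 L = 424,300 mg = 424.3 g.
(b) Product at 88.0% available chlorine: 424.3 / 0.88 = 482.2 g.

(a) 102 ppm; (b) 482 g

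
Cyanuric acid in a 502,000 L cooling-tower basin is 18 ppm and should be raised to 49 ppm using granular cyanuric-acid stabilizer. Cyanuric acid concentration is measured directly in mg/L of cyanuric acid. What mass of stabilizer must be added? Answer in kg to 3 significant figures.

15.6 kg

CYA to add: (49 − 18) = 31 mg/L × 502,000 L = 15,560 g cyanuric acid.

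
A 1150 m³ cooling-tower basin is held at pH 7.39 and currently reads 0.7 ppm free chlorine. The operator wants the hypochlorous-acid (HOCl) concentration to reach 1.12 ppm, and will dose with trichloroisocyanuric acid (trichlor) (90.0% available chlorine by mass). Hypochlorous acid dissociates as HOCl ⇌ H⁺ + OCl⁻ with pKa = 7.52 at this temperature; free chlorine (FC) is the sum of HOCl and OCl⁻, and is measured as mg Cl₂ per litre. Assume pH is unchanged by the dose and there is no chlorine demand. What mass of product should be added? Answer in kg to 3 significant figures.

Volume: 1150 m³ = 1,150,000 L.
[OCl⁻]/[HOCl] = 10^(pH − pKa) = 10^(7.39 − 7.52) = 0.7413; fraction as HOCl = 1/(1 + 0.7413) = 0.5743.
Free chlorine required for 1.12 ppm HOCl: 1.12 / 0.5743 = 1.95 ppm.
FC to add: 1.95 − 0.7 = 1.25 mg/L as Cl₂.
Cl₂ equivalent: 1.25 mg/L × 1,150,000 L = 1438 g.
Product at 90.0% available Cl: 1438 / 0.9 = 1598 g.

1.60 kg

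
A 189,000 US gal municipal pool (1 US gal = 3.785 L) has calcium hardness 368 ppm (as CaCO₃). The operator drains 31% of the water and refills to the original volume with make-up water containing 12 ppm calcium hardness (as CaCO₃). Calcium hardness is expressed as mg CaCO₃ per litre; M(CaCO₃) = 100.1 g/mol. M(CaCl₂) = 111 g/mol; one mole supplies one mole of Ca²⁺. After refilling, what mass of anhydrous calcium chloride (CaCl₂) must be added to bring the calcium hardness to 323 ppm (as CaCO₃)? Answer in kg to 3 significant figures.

Volume: 189,000 US gal × 3.785 L/gal = 715,365 L.
After draining 31% and refilling: 368 × 0.69 + 12 × 0.31 = 257.64 ppm.
Deficit to target: 323 − 257.64 = 65.36 mg/L.
As CaCO₃: 65.36 mg/L × 715,365 L = 46,760 g; ÷ 100.1 = 467.1 mol Ca²⁺.
Mass: 467.1 × 111 = 51,850 g.

51.8 kg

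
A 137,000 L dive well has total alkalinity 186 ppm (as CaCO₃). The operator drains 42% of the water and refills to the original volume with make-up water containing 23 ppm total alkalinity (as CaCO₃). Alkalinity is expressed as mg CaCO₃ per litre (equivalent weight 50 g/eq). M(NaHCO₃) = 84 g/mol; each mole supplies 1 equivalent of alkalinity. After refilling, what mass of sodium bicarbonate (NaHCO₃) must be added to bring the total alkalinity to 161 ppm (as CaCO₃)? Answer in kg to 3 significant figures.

After draining 42% and refilling: 186 × 0.58 + 23 × 0.42 = 117.54 ppm.
Deficit to target: 161 − 117.54 = 43.46 mg/L.
As CaCO₃: 43.46 mg/L × 137,000 L = 5954 g; ÷ 50 g/eq ÷ 1 = 119.1 mol NaHCO₃.
Mass: 119.1 × 84 = 10,000 g.

10.0 kg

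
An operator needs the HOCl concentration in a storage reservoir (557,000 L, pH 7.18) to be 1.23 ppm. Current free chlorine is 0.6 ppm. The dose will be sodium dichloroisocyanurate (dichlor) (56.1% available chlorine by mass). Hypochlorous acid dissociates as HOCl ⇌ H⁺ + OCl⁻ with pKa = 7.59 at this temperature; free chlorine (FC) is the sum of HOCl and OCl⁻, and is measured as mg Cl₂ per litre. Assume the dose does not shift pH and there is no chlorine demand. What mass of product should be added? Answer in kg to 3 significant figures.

1.10 kg

[OCl⁻]/[HOCl] = 10^(pH − pKa) = 10^(7.18 − 7.59) = 0.389; fraction as HOCl = 1/(1 + 0.389) = 0.7199.
Free chlorine required for 1.23 ppm HOCl: 1.23 / 0.7199 = 1.709 ppm.
FC to add: 1.709 − 0.6 = 1.109 mg/L as Cl₂.
Cl₂ equivalent: 1.109 mg/L × 557,000 L = 617.4 g.
Product at 56.1% available Cl: 617.4 / 0.561 = 1101 g.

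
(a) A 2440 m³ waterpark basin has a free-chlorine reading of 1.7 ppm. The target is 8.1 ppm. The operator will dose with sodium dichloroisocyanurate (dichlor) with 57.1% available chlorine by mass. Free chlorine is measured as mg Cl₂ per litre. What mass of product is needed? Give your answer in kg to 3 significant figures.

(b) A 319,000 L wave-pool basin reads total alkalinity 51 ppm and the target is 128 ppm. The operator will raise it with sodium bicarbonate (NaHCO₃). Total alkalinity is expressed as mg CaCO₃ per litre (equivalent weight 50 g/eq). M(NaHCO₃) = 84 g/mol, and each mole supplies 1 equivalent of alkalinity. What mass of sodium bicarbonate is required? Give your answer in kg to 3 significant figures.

(a) Volume: 2440 m³ = 2,440,000 L.
(a) Chlorine deficit: 8.1 − 1.7 = 6.4 ppm = 6.4 mg/L as Cl₂.
(a) Cl₂ equivalent needed: 6.4 mg/L × 2,440,000 L = 15,620,000 mg = 15,620 g.
(a) Product at 57.1% available chlorine: 15,620 / 0.571 = 27,350 g.

(b) Alkalinity to add: (128 − 51) = 77 mg/L as CaCO₃ × 319,000 L = 24,560 g as CaCO₃.
(b) Equivalents: 24,560 g ÷ 50 g/eq = 491.3 eq.
(b) NaHCO₃ supplies 1 eq per mole → 491.3 mol.
(b) Mass: 491.3 mol × 84 g/mol = 41,270 g.

(a) 27.3 kg; (b) 41.3 kg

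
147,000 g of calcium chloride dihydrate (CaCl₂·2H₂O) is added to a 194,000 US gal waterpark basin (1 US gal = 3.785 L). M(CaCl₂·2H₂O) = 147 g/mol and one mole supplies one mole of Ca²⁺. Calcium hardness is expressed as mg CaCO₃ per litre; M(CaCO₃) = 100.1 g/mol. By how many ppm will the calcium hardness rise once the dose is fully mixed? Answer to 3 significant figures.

136 ppm

Volume: 194,000 US gal × 3.785 L/gal = 734,290 L.
Moles of Ca²⁺: 147,000 g ÷ 147 g/mol = 1000 mol.
As CaCO₃: 1000 mol × 100.1 g/mol = 100,100 g.
Rise: 100,100 g / 734,290 L × 1000 = 136.3 mg/L.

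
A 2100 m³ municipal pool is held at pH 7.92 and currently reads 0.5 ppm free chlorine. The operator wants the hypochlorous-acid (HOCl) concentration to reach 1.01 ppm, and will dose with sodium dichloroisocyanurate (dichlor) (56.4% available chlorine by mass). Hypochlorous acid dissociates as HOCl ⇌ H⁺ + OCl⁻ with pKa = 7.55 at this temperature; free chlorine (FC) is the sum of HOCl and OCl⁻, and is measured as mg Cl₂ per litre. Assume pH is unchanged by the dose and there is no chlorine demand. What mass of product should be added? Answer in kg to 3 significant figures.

10.7 kg

Volume: 2100 m³ = 2,100,000 L.
[OCl⁻]/[HOCl] = 10^(pH − pKa) = 10^(7.92 − 7.55) = 2.344; fraction as HOCl = 1/(1 + 2.344) = 0.299.
Free chlorine required for 1.01 ppm HOCl: 1.01 / 0.299 = 3.378 ppm.
FC to add: 3.378 − 0.5 = 2.878 mg/L as Cl₂.
Cl₂ equivalent: 2.878 mg/L × 2,100,000 L = 6043 g.
Product at 56.4% available Cl: 6043 / 0.564 = 10,710 g.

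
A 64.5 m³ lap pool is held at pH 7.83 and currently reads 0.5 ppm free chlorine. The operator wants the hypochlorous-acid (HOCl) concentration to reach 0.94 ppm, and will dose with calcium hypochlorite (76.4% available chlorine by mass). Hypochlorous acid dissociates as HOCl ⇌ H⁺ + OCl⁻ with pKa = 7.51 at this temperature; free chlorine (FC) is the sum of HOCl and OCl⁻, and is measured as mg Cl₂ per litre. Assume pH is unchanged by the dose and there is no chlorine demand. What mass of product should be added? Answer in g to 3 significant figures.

203 g

Volume: 64.5 m³ = 64,500 L.
[OCl⁻]/[HOCl] = 10^(pH − pKa) = 10^(7.83 − 7.51) = 2.089; fraction as HOCl = 1/(1 + 2.089) = 0.3237.
Free chlorine required for 0.94 ppm HOCl: 0.94 / 0.3237 = 2.904 ppm.
FC to add: 2.904 − 0.5 = 2.404 mg/L as Cl₂.
Cl₂ equivalent: 2.404 mg/L × 64,500 L = 155.1 g.
Product at 76.4% available Cl: 155.1 / 0.764 = 203 g.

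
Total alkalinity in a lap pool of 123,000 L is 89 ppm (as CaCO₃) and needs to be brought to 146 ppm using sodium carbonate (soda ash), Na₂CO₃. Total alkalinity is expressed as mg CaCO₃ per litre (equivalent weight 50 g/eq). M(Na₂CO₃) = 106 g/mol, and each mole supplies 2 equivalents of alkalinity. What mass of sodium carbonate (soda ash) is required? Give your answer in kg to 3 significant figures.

Alkalinity to add: (146 − 89) = 57 mg/L as CaCO₃ × 123,000 L = 7011 g as CaCO₃.
Equivalents: 7011 g ÷ 50 g/eq = 140.2 eq.
Each mole of Na₂CO₃ supplies 2 eq, so 140.2 / 2 = 70.11 mol.
Mass: 70.11 mol × 106 g/mol = 7432 g.

7.43 kg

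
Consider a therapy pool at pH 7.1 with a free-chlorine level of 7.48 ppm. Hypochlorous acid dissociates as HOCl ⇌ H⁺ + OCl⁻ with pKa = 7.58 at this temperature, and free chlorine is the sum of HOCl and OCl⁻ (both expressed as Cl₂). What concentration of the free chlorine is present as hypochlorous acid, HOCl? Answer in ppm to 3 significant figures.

5.62 ppm

[OCl⁻]/[HOCl] = 10^(pH − pKa) = 10^(7.1 − 7.58) = 10^-0.48 = 0.3311.
Fraction as HOCl = 1 / (1 + 0.3311) = 0.7512.
HOCl = 0.7512 × 7.48 ppm = 5.619 ppm.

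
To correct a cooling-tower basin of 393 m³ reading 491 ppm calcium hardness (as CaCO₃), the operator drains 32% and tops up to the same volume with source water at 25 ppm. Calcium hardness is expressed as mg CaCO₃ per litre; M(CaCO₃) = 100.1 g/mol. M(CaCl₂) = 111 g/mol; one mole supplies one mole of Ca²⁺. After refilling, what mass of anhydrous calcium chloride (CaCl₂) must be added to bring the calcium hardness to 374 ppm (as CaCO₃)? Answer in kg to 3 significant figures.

Volume: 393 m³ = 393,000 L.
After draining 32% and refilling: 491 × 0.68 + 25 × 0.32 = 341.88 ppm.
Deficit to target: 374 − 341.88 = 32.12 mg/L.
As CaCO₃: 32.12 mg/L × 393,000 L = 12,620 g; ÷ 100.1 = 126.1 mol Ca²⁺.
Mass: 126.1 × 111 = 14,000 g.

14.0 kg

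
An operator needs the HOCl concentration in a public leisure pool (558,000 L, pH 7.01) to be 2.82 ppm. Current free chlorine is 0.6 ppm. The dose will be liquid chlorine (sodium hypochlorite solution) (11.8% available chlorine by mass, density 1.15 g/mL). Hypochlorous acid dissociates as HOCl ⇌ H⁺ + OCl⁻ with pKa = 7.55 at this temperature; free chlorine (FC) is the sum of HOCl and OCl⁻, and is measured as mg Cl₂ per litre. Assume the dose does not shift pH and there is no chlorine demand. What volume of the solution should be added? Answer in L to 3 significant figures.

[OCl⁻]/[HOCl] = 10^(pH − pKa) = 10^(7.01 − 7.55) = 0.2884; fraction as HOCl = 1/(1 + 0.2884) = 0.7762.
Free chlorine required for 2.82 ppm HOCl: 2.82 / 0.7762 = 3.633 ppm.
FC to add: 3.633 − 0.6 = 3.033 mg/L as Cl₂.
Cl₂ equivalent: 3.033 mg/L × 558,000 L = 1693 g.
Product at 11.8% available Cl: 1693 / 0.118 = 14,340 g.
Volume: 14,340 g ÷ 1.15 g/mL = 12,470 mL.

12.5 L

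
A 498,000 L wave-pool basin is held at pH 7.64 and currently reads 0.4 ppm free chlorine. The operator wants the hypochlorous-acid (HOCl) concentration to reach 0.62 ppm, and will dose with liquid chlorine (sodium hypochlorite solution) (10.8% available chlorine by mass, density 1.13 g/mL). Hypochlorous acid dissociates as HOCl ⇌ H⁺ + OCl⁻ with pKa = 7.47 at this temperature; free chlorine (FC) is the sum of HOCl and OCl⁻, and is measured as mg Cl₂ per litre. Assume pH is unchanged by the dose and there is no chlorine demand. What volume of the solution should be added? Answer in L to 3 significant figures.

[OCl⁻]/[HOCl] = 10^(pH − pKa) = 10^(7.64 − 7.47) = 1.479; fraction as HOCl = 1/(1 + 1.479) = 0.4034.
Free chlorine required for 0.62 ppm HOCl: 0.62 / 0.4034 = 1.537 ppm.
FC to add: 1.537 − 0.4 = 1.137 mg/L as Cl₂.
Cl₂ equivalent: 1.137 mg/L × 498,000 L = 566.2 g.
Product at 10.8% available Cl: 566.2 / 0.108 = 5243 g.
Volume: 5243 g ÷ 1.13 g/mL = 4640 mL.

4.64 L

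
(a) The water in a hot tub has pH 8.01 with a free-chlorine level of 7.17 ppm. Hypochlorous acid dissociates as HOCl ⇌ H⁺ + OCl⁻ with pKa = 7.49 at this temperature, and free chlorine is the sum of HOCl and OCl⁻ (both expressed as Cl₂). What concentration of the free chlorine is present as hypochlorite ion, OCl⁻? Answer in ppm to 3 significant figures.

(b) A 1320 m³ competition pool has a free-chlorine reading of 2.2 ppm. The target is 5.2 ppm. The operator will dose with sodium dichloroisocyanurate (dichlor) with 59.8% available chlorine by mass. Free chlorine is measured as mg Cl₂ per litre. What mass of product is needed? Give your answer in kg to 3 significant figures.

(a) 5.51 ppm; (b) 6.62 kg

(a) [OCl⁻]/[HOCl] = 10^(pH − pKa) = 10^(8.01 − 7.49) = 10^0.52 = 3.311.
(a) Fraction as HOCl = 1 / (1 + 3.311) = 0.2319.
(a) OCl⁻ = (1 − 0.2319) × 7.17 ppm = 5.507 ppm.

(b) Volume: 1320 m³ = 1,320,000 L.
(b) Chlorine deficit: 5.2 − 2.2 = 3 ppm = 3 mg/L as Cl₂.
(b) Cl₂ equivalent needed: 3 mg/L × 1,320,000 L = 3,960,000 mg = 3960 g.
(b) Product at 59.8% available chlorine: 3960 / 0.598 = 6622 g.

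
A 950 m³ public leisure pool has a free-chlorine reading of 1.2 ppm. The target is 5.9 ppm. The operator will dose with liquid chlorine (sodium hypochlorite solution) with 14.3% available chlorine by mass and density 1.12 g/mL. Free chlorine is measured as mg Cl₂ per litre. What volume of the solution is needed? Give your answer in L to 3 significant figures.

Volume: 950 m³ = 950,000 L.
Chlorine deficit: 5.9 − 1.2 = 4.7 ppm = 4.7 mg/L as Cl₂.
Cl₂ equivalent needed: 4.7 mg/L × 950,000 L = 4,465,000 mg = 4465 g.
Product at 14.3% available chlorine: 4465 / 0.143 = 31,220 g.
Volume at density 1.12 g/mL: 31,220 g ÷ 1.12 g/mL = 27,880 mL.

27.9 L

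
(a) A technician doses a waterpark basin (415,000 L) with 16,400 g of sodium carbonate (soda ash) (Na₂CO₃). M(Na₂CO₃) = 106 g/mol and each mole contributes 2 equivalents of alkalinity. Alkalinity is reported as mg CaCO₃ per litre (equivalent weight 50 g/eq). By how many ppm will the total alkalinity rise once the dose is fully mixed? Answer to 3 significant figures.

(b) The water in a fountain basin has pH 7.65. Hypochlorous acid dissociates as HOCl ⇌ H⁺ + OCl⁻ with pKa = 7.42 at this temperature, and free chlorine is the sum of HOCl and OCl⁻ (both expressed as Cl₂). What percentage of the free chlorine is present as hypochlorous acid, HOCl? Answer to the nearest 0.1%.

(a) 37.3 ppm; (b) 37.1%

(a) Moles of Na₂CO₃: 16,400 g ÷ 106 g/mol = 154.7 mol → 309.4 eq of alkalinity.
(a) As CaCO₃: 309.4 eq × 50 g/eq = 15,470 g.
(a) Rise: 15,470 g / 415,000 L × 1000 = 37.28 mg/L.

(b) [OCl⁻]/[HOCl] = 10^(pH − pKa) = 10^(7.65 − 7.42) = 10^0.23 = 1.698.
(b) Fraction as HOCl = 1 / (1 + 1.698) = 0.3706.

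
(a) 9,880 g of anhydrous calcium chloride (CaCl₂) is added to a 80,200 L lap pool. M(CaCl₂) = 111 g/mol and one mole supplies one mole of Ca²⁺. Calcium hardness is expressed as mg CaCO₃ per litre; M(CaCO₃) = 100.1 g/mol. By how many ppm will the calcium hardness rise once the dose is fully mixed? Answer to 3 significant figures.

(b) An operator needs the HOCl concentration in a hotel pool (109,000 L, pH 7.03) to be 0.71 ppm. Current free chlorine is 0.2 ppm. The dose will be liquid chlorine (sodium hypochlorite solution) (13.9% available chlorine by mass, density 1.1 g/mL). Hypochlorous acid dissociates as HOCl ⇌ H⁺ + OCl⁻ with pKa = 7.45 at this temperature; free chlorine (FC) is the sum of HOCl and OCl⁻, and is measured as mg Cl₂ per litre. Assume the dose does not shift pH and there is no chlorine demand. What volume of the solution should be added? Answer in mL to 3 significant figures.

(a) 111 ppm; (b) 556 mL

(a) Moles of Ca²⁺: 9,880 g ÷ 111 g/mol = 89.01 mol.
(a) As CaCO₃: 89.01 mol × 100.1 g/mol = 8910 g.
(a) Rise: 8910 g / 80,200 L × 1000 = 111.1 mg/L.

(b) [OCl⁻]/[HOCl] = 10^(pH − pKa) = 10^(7.03 − 7.45) = 0.3802; fraction as HOCl = 1/(1 + 0.3802) = 0.7245.
(b) Free chlorine required for 0.71 ppm HOCl: 0.71 / 0.7245 = 0.9799 ppm.
(b) FC to add: 0.9799 − 0.2 = 0.7799 mg/L as Cl₂.
(b) Cl₂ equivalent: 0.7799 mg/L × 109,000 L = 85.01 g.
(b) Product at 13.9% available Cl: 85.01 / 0.139 = 611.6 g.
(b) Volume: 611.6 g ÷ 1.1 g/mL = 556 mL.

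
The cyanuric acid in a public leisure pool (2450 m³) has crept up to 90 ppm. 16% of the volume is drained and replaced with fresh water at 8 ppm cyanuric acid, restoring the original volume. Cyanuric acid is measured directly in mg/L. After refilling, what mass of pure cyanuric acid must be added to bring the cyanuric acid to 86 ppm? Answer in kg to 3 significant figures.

Volume: 2450 m³ = 2,450,000 L.
After draining 16% and refilling: 90 × 0.84 + 8 × 0.16 = 76.88 ppm.
Deficit to target: 86 − 76.88 = 9.12 mg/L.
Mass: 9.12 mg/L × 2,450,000 L = 22,340 g cyanuric acid.

22.3 kg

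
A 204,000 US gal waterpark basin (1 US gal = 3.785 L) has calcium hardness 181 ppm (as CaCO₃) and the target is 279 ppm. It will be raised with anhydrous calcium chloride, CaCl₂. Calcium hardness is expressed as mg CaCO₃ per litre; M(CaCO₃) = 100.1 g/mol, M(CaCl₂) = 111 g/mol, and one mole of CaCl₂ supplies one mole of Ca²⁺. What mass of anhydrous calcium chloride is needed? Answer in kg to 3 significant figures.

83.9 kg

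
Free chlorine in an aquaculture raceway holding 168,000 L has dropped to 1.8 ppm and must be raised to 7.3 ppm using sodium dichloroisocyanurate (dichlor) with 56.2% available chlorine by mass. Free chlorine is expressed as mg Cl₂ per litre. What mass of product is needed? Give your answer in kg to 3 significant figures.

1.64 kg

Chlorine deficit: 7.3 − 1.8 = 5.5 ppm = 5.5 mg/L as Cl₂.
Cl₂ equivalent needed: 5.5 mg/L × 168,000 L = 924,000 mg = 924 g.
Product at 56.2% available chlorine: 924 / 0.562 = 1644 g.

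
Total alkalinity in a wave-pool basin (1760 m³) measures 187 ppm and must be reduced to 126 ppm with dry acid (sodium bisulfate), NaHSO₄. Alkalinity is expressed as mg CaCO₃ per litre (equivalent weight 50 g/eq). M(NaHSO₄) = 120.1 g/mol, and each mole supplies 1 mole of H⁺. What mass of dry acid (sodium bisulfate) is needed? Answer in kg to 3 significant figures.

258 kg

Volume: 1760 m³ = 1,760,000 L.
Alkalinity to neutralize: (187 − 126) = 61 mg/L as CaCO₃ × 1,760,000 L = 107,400 g as CaCO₃.
Equivalents of H⁺ required: 107,400 ÷ 50 g/eq = 2147 eq = 2147 mol NaHSO₄.
Mass of NaHSO₄: 2147 × 120.1 = 257,900 g.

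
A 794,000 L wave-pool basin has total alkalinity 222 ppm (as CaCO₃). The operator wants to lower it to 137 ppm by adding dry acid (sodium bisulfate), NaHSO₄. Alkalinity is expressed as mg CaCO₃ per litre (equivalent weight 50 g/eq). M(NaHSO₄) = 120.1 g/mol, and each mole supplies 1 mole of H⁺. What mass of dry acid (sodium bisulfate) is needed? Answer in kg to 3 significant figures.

Alkalinity to neutralize: (222 − 137) = 85 mg/L as CaCO₃ × 794,000 L = 67,490 g as CaCO₃.
Equivalents of H⁺ required: 67,490 ÷ 50 g/eq = 1350 eq = 1350 mol NaHSO₄.
Mass of NaHSO₄: 1350 × 120.1 = 162,100 g.

162 kg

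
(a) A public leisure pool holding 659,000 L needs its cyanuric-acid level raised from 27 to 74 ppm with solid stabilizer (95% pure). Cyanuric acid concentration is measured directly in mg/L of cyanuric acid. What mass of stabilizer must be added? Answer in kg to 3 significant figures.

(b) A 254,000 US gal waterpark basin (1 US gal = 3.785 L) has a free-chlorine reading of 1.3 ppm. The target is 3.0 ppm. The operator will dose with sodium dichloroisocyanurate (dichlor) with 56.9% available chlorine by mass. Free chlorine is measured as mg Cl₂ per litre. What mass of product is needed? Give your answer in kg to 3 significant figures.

(a) 32.6 kg; (b) 2.87 kg

(a) CYA to add: (74 − 27) = 47 mg/L × 659,000 L = 30,970 g cyanuric acid.
(a) At 95% purity: 30,970 / 0.95 = 32,600 g product.

(b) Volume: 254,000 US gal × 3.785 L/gal = 961,390 L.
(b) Chlorine deficit: 3.0 − 1.3 = 1.7 ppm = 1.7 mg/L as Cl₂.
(b) Cl₂ equivalent needed: 1.7 mg/L × 961,390 L = 1,634,000 mg = 1634 g.
(b) Product at 56.9% available chlorine: 1634 / 0.569 = 2872 g.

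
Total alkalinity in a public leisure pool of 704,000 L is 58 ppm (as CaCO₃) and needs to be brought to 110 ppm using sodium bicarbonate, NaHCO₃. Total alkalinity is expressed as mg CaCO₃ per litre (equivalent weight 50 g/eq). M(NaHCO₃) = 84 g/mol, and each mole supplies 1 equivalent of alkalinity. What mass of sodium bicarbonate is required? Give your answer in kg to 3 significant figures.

61.5 kg

Alkalinity to add: (110 − 58) = 52 mg/L as CaCO₃ × 704,000 L = 36,610 g as CaCO₃.
Equivalents: 36,610 g ÷ 50 g/eq = 732.2 eq.
NaHCO₃ supplies 1 eq per mole → 732.2 mol.
Mass: 732.2 mol × 84 g/mol = 61,500 g.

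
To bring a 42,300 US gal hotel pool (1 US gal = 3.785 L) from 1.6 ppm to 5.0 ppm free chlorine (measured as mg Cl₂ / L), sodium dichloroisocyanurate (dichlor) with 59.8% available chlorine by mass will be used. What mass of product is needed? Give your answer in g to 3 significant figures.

Volume: 42,300 US gal × 3.785 L/gal = 160,106 L.
Chlorine deficit: 5.0 − 1.6 = 3.4 ppm = 3.4 mg/L as Cl₂.
Cl₂ equivalent needed: 3.4 mg/L × 160,106 L = 544,400 mg = 544.4 g.
Product at 59.8% available chlorine: 544.4 / 0.598 = 910.3 g.

910 g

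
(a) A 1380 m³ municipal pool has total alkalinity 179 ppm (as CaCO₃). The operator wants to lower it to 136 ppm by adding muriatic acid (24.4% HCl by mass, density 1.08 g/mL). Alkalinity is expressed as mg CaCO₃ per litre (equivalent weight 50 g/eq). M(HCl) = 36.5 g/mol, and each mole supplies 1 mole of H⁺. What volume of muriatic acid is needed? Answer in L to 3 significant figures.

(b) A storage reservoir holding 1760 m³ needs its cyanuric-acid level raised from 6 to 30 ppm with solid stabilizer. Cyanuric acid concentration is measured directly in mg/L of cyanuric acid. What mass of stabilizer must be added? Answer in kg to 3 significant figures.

(a) 164 L; (b) 42.2 kg

(a) Volume: 1380 m³ = 1,380,000 L.
(a) Alkalinity to neutralize: (179 − 136) = 43 mg/L as CaCO₃ × 1,380,000 L = 59,340 g as CaCO₃.
(a) Equivalents of H⁺ required: 59,340 ÷ 50 g/eq = 1187 eq = 1187 mol HCl.
(a) Mass of HCl: 1187 × 36.5 = 43,320 g.
(a) Mass of 24.4% solution: 43,320 / 0.244 = 177,500 g.
(a) Volume: 177,500 g ÷ 1.08 g/mL = 164,400 mL.

(b) Volume: 1760 m³ = 1,760,000 L.
(b) CYA to add: (30 − 6) = 24 mg/L × 1,760,000 L = 42,240 g cyanuric acid.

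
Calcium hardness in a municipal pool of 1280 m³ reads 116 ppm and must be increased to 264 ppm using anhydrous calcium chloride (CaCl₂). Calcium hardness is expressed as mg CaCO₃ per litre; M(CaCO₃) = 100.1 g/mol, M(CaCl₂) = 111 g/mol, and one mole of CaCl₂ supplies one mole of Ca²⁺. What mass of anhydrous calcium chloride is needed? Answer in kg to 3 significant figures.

210 kg

Volume: 1280 m³ = 1,280,000 L.
Hardness to add: (264 − 116) = 148 mg/L as CaCO₃ × 1,280,000 L = 189,400 g as CaCO₃.
Moles of Ca²⁺ (1 mol Ca²⁺ ≡ 1 mol CaCO₃): 189,400 / 100.1 g/mol = 1893 mol.
Mass of CaCl₂: 1893 × 111 = 210,100 g.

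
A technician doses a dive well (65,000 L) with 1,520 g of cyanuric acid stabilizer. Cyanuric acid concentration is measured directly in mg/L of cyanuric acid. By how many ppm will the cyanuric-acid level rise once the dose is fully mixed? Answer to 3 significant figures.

23.4 ppm

Rise: 1,520 g / 65,000 L × 1000 = 23.38 mg/L.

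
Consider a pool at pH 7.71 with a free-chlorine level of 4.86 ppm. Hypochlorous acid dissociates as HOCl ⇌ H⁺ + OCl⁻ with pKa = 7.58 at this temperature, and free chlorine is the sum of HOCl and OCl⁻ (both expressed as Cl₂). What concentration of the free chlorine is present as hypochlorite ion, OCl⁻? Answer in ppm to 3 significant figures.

2.79 ppm

[OCl⁻]/[HOCl] = 10^(pH − pKa) = 10^(7.71 − 7.58) = 10^0.13 = 1.349.
Fraction as HOCl = 1 / (1 + 1.349) = 0.4257.
OCl⁻ = (1 − 0.4257) × 4.86 ppm = 2.791 ppm.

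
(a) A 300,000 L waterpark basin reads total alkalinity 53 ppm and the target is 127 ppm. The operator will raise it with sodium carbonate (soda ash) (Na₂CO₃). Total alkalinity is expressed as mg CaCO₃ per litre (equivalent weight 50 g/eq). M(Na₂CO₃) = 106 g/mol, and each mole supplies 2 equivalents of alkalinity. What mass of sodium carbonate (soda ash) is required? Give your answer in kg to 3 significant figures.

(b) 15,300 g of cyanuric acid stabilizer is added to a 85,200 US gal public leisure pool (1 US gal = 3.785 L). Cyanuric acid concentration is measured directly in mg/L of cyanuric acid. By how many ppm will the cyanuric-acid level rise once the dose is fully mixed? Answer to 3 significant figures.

(a) 23.5 kg; (b) 47.4 ppm

(a) Alkalinity to add: (127 − 53) = 74 mg/L as CaCO₃ × 300,000 L = 22,200 g as CaCO₃.
(a) Equivalents: 22,200 g ÷ 50 g/eq = 444 eq.
(a) Each mole of Na₂CO₃ supplies 2 eq, so 444 / 2 = 222 mol.
(a) Mass: 222 mol × 106 g/mol = 23,530 g.

(b) Volume: 85,200 US gal × 3.785 L/gal = 322,482 L.
(b) Rise: 15,300 g / 322,482 L × 1000 = 47.44 mg/L.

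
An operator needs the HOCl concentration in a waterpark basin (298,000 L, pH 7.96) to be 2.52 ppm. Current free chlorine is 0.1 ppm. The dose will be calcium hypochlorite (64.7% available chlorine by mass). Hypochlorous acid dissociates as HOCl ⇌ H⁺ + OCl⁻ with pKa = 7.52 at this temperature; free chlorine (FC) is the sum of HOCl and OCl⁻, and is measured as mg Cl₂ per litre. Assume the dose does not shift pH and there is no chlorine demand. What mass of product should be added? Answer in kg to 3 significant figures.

4.31 kg

[OCl⁻]/[HOCl] = 10^(pH − pKa) = 10^(7.96 − 7.52) = 2.754; fraction as HOCl = 1/(1 + 2.754) = 0.2664.
Free chlorine required for 2.52 ppm HOCl: 2.52 / 0.2664 = 9.461 ppm.
FC to add: 9.461 − 0.1 = 9.361 mg/L as Cl₂.
Cl₂ equivalent: 9.361 mg/L × 298,000 L = 2789 g.
Product at 64.7% available Cl: 2789 / 0.647 = 4311 g.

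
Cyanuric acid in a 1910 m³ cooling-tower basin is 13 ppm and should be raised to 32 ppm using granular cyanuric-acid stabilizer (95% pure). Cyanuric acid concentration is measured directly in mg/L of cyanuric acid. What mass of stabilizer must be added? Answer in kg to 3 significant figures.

Volume: 1910 m³ = 1,910,000 L.
CYA to add: (32 − 13) = 19 mg/L × 1,910,000 L = 36,290 g cyanuric acid.
At 95% purity: 36,290 / 0.95 = 38,200 g product.

38.2 kg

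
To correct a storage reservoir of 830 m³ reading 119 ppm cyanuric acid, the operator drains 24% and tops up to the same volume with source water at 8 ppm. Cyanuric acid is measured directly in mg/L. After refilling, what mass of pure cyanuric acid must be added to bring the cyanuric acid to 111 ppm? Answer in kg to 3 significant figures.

15.5 kg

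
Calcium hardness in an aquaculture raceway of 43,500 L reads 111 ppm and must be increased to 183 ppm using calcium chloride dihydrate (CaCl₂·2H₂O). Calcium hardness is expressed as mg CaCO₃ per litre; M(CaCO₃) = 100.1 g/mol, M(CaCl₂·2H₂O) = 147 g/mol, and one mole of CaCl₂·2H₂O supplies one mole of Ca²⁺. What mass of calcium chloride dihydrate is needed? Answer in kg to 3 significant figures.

Hardness to add: (183 − 111) = 72 mg/L as CaCO₃ × 43,500 L = 3132 g as CaCO₃.
Moles of Ca²⁺ (1 mol Ca²⁺ ≡ 1 mol CaCO₃): 3132 / 100.1 g/mol = 31.29 mol.
Mass of CaCl₂·2H₂O: 31.29 × 147 = 4599 g.

4.60 kg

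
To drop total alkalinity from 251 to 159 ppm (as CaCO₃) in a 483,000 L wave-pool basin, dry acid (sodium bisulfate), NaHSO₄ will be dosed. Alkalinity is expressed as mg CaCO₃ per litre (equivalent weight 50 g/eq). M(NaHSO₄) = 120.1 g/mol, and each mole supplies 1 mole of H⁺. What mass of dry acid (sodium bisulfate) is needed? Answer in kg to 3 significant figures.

107 kg

Alkalinity to neutralize: (251 − 159) = 92 mg/L as CaCO₃ × 483,000 L = 44,440 g as CaCO₃.
Equivalents of H⁺ required: 44,440 ÷ 50 g/eq = 888.7 eq = 888.7 mol NaHSO₄.
Mass of NaHSO₄: 888.7 × 120.1 = 106,700 g.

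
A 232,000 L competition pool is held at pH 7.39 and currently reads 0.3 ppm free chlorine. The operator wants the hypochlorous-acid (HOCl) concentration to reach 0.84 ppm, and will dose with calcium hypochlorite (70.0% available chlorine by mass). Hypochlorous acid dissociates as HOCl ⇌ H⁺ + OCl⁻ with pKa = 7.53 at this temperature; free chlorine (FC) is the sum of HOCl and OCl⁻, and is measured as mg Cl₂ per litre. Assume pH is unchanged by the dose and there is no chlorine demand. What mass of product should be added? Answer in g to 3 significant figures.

[OCl⁻]/[HOCl] = 10^(pH − pKa) = 10^(7.39 − 7.53) = 0.7244; fraction as HOCl = 1/(1 + 0.7244) = 0.5799.
Free chlorine required for 0.84 ppm HOCl: 0.84 / 0.5799 = 1.449 ppm.
FC to add: 1.449 − 0.3 = 1.149 mg/L as Cl₂.
Cl₂ equivalent: 1.149 mg/L × 232,000 L = 266.5 g.
Product at 70.0% available Cl: 266.5 / 0.7 = 380.7 g.

381 g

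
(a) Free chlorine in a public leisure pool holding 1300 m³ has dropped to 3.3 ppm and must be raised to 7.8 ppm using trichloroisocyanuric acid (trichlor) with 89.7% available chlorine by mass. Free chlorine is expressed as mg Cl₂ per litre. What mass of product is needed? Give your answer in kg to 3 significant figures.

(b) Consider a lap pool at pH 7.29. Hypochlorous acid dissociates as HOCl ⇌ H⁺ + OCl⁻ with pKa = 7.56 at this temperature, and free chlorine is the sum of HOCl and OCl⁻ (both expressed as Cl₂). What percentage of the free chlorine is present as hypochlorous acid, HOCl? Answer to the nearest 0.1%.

(a) Volume: 1300 m³ = 1,300,000 L.
(a) Chlorine deficit: 7.8 − 3.3 = 4.5 ppm = 4.5 mg/L as Cl₂.
(a) Cl₂ equivalent needed: 4.5 mg/L × 1,300,000 L = 5,850,000 mg = 5850 g.
(a) Product at 89.7% available chlorine: 5850 / 0.897 = 6522 g.

(b) [OCl⁻]/[HOCl] = 10^(pH − pKa) = 10^(7.29 − 7.56) = 10^-0.27 = 0.537.
(b) Fraction as HOCl = 1 / (1 + 0.537) = 0.6506.

(a) 6.52 kg; (b) 65.1%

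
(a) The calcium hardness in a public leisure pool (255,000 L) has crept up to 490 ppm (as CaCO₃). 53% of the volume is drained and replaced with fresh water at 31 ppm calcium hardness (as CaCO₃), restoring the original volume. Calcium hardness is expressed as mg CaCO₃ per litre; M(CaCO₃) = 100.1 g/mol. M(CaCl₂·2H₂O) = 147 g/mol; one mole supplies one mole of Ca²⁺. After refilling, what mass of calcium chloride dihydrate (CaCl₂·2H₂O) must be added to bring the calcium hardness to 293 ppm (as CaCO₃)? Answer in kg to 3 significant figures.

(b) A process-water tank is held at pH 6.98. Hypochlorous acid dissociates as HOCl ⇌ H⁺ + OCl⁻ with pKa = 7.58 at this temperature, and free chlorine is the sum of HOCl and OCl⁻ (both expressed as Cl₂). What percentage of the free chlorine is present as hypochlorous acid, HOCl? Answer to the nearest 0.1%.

(a) After draining 53% and refilling: 490 × 0.47 + 31 × 0.53 = 246.73 ppm.
(a) Deficit to target: 293 − 246.73 = 46.27 mg/L.
(a) As CaCO₃: 46.27 mg/L × 255,000 L = 11,800 g; ÷ 100.1 = 117.9 mol Ca²⁺.
(a) Mass: 117.9 × 147 = 17,330 g.

(b) [OCl⁻]/[HOCl] = 10^(pH − pKa) = 10^(6.98 − 7.58) = 10^-0.60 = 0.2512.
(b) Fraction as HOCl = 1 / (1 + 0.2512) = 0.7992.

(a) 17.3 kg; (b) 79.9%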